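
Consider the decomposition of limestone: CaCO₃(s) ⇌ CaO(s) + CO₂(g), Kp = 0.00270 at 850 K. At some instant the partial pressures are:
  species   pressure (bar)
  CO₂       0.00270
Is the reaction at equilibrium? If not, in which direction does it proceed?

(CaCO₃, CaO are pure solids — omitted from Qp.)
Qp = P(CO₂) = 0.00270
Qp = 0.00270 = Kp, so the system is already at equilibrium.

at equilibrium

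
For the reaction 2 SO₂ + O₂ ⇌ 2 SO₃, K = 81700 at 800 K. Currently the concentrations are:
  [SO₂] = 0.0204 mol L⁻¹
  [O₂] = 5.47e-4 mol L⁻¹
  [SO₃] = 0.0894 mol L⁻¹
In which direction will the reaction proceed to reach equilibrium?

Q = [SO₃]² / ([SO₂]²·[O₂]) = (0.0894)² / ((0.0204)²·(5.47e-4)) = 35100
Q = 35100 < K = 81700, so the forward reaction proceeds.

to the right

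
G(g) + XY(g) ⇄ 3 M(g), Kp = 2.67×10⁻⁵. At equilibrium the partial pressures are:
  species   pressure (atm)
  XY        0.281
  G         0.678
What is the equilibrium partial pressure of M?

At equilibrium, Kp = P(M)³ / (P(G)·P(XY)) = 2.67×10⁻⁵.
(P(M))³ / ((0.678)·(0.281)) = 2.67×10⁻⁵
P(M)³ = 5.09×10⁻⁶ ⇒ P(M) = 0.0172 atm

P(M) = 0.0172 atm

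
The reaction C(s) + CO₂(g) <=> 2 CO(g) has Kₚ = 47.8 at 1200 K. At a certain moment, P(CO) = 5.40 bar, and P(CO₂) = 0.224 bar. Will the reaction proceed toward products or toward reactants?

to the left

(C is a pure solid — omitted from Qₚ.)
Qₚ = P(CO)² / P(CO₂) = (5.40)² / (0.224) = 130
Qₚ = 130 > Kₚ = 47.8, so the reverse reaction proceeds.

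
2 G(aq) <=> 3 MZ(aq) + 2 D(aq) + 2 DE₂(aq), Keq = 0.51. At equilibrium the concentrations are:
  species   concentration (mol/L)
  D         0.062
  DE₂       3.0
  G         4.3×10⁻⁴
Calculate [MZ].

[MZ] = 0.014 mol/L

At equilibrium, Keq = [MZ]³·[D]²·[DE₂]² / [G]² = 0.51.
([MZ])³·(0.062)²·(3.0)² / (4.3×10⁻⁴)² = 0.51
[MZ]³ = 2.73×10⁻⁶ ⇒ [MZ] = 0.014 mol/L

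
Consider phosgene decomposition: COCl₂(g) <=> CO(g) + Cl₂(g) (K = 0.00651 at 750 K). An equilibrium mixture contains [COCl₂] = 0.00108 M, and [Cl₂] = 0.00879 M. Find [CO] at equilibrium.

[CO] = 8.00×10⁻⁴ M

At equilibrium, K = [CO]·[Cl₂] / [COCl₂] = 0.00651.
([CO])·(0.00879) / (0.00108) = 0.00651
[CO] = 8.00×10⁻⁴ M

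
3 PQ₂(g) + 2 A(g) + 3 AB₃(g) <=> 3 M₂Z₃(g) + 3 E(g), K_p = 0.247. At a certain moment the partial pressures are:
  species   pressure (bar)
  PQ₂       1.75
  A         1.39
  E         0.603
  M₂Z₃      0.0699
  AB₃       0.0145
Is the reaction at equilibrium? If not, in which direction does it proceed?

Q_p = P(M₂Z₃)³·P(E)³ / (P(PQ₂)³·P(A)²·P(AB₃)³) = (0.0699)³·(0.603)³ / ((1.75)³·(1.39)²·(0.0145)³) = 2.37
Q_p = 2.37 > K_p = 0.247, so the reverse reaction proceeds.

toward reactants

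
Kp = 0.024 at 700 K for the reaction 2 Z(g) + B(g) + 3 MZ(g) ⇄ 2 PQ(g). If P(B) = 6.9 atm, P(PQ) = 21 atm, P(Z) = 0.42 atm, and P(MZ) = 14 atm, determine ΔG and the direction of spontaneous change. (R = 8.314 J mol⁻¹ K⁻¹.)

Qp = P(PQ)² / (P(Z)²·P(B)·P(MZ)³) = (21)² / ((0.42)²·(6.9)·(14)³) = 0.132
ΔG = RT ln(Qp/Kp) = (8.314 J mol⁻¹ K⁻¹)(700 K) × ln(0.132/0.024)
   = (5.820 kJ/mol)(1.705) = 9.92 kJ/mol
ΔG > 0, so the forward reaction is non-spontaneous (proceeds in reverse).

ΔG = 9.92 kJ/mol; the forward reaction is non-spontaneous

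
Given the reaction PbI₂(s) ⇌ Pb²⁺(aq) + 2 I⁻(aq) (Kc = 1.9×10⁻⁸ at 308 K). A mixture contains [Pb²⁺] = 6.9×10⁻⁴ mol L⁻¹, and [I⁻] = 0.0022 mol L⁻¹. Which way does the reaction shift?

(PbI₂ is a pure solid — omitted from Qc.)
Qc = [Pb²⁺]·[I⁻]² = (6.9×10⁻⁴)·(0.0022)² = 3.3×10⁻⁹
Qc = 3.3×10⁻⁹ < Kc = 1.9×10⁻⁸, so the forward reaction proceeds.

in the forward direction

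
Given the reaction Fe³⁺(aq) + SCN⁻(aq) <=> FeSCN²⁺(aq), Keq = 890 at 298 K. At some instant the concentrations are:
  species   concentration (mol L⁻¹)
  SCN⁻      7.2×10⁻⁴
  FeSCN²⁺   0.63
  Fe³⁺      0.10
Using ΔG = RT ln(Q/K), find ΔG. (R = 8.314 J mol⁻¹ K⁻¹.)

Q = [FeSCN²⁺] / ([Fe³⁺]·[SCN⁻]) = (0.63) / ((0.10)·(7.2×10⁻⁴)) = 8750
ΔG = RT ln(Q/Keq) = (8.314 J mol⁻¹ K⁻¹)(298 K) × ln(8750/890)
   = (2.478 kJ/mol)(2.286) = 5.66 kJ/mol
ΔG > 0, so the forward reaction is non-spontaneous (proceeds in reverse).

ΔG = 5.66 kJ/mol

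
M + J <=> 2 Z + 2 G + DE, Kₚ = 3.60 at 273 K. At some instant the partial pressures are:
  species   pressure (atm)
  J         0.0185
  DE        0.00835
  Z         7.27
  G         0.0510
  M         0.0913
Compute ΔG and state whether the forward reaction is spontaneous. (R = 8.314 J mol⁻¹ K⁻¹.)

Qₚ = P(Z)²·P(G)²·P(DE) / (P(M)·P(J)) = (7.27)²·(0.0510)²·(0.00835) / ((0.0913)·(0.0185)) = 0.680
ΔG = RT ln(Qₚ/Kₚ) = (8.314 J mol⁻¹ K⁻¹)(273 K) × ln(0.680/3.60)
   = (2.270 kJ/mol)(-1.667) = -3.78 kJ/mol
ΔG < 0, so the forward reaction is spontaneous (proceeds forward).

ΔG = -3.78 kJ/mol; the forward reaction is spontaneous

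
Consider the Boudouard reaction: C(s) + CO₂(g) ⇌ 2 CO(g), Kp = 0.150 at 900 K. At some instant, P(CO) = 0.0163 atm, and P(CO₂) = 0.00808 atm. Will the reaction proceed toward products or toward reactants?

to the right

(C is a pure solid — omitted from Qp.)
Qp = P(CO)² / P(CO₂) = (0.0163)² / (0.00808) = 0.0329
Qp = 0.0329 < Kp = 0.150, so the forward reaction proceeds.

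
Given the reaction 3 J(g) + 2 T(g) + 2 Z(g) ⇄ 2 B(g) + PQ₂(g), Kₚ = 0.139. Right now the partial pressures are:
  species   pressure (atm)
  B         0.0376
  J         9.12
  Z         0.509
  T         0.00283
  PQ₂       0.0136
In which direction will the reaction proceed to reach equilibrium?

Qₚ = P(B)²·P(PQ₂) / (P(J)³·P(T)²·P(Z)²) = (0.0376)²·(0.0136) / ((9.12)³·(0.00283)²·(0.509)²) = 0.0122
Qₚ = 0.0122 < Kₚ = 0.139, so the forward reaction proceeds.

in the forward direction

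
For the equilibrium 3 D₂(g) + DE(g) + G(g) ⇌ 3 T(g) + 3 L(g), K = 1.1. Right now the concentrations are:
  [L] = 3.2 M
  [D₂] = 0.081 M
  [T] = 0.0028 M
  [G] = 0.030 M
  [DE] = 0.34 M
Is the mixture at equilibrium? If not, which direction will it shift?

no; Q < K, reaction proceeds forward

Q = [T]³·[L]³ / ([D₂]³·[DE]·[G]) = (0.0028)³·(3.2)³ / ((0.081)³·(0.34)·(0.030)) = 0.13
Q = 0.13 < K = 1.1: net forward reaction.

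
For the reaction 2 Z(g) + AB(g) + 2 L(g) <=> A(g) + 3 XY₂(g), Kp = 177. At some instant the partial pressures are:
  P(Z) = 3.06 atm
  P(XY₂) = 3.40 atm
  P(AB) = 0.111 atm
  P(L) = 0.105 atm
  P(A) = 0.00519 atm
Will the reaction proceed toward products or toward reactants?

to the right

Qp = P(A)·P(XY₂)³ / (P(Z)²·P(AB)·P(L)²) = (0.00519)·(3.40)³ / ((3.06)²·(0.111)·(0.105)²) = 17.8
Qp = 17.8 < Kp = 177, so the forward reaction proceeds.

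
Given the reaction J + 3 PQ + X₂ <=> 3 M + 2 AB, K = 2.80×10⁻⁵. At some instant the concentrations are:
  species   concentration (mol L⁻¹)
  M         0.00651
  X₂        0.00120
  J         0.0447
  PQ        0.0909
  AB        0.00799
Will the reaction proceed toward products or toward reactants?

Q = [M]³·[AB]² / ([J]·[PQ]³·[X₂]) = (0.00651)³·(0.00799)² / ((0.0447)·(0.0909)³·(0.00120)) = 4.37×10⁻⁴
Q = 4.37×10⁻⁴ > K = 2.80×10⁻⁵, so the reverse reaction proceeds.

reverse (toward reactants)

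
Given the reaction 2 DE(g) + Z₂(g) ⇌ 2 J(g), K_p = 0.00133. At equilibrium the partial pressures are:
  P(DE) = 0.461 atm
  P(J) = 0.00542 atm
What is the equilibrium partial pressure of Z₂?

P(Z₂) = 0.104 atm

At equilibrium, K_p = P(J)² / (P(DE)²·P(Z₂)) = 0.00133.
(0.00542)² / ((0.461)²·(P(Z₂))) = 0.00133
P(Z₂) = 0.104 atm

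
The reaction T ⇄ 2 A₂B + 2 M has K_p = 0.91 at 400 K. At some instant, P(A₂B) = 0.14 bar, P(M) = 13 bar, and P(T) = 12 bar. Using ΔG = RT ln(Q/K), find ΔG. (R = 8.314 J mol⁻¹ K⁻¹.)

Q_p = P(A₂B)²·P(M)² / P(T) = (0.14)²·(13)² / (12) = 0.276
ΔG = RT ln(Q_p/K_p) = (8.314 J mol⁻¹ K⁻¹)(400 K) × ln(0.276/0.91)
   = (3.326 kJ/mol)(-1.193) = -3.97 kJ/mol
ΔG < 0, so the forward reaction is spontaneous (proceeds forward).

ΔG = -3.97 kJ/mol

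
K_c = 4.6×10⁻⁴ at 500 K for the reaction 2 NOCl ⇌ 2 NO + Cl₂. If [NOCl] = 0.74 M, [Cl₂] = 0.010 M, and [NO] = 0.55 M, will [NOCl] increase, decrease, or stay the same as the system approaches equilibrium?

Q_c = [NO]²·[Cl₂] / [NOCl]² = (0.55)²·(0.010) / (0.74)² = 0.0055
Q_c = 0.0055 > K_c = 4.6×10⁻⁴: net reverse reaction.
NOCl is a reactant, so it increases.

increase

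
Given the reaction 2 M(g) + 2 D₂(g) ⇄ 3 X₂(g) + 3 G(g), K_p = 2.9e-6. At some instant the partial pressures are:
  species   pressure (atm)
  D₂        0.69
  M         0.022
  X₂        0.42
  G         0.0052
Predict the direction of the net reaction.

Q_p = P(X₂)³·P(G)³ / (P(M)²·P(D₂)²) = (0.42)³·(0.0052)³ / ((0.022)²·(0.69)²) = 4.5e-5
Q_p = 4.5e-5 > K_p = 2.9e-6, so the reverse reaction proceeds.

reverse (toward reactants)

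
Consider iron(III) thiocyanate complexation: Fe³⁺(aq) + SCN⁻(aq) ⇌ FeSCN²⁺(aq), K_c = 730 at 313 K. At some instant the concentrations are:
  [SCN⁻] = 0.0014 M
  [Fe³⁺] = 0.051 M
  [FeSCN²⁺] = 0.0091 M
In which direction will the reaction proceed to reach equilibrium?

toward products

Q_c = [FeSCN²⁺] / ([Fe³⁺]·[SCN⁻]) = (0.0091) / ((0.051)·(0.0014)) = 130
Q_c = 130 < K_c = 730, so the forward reaction proceeds.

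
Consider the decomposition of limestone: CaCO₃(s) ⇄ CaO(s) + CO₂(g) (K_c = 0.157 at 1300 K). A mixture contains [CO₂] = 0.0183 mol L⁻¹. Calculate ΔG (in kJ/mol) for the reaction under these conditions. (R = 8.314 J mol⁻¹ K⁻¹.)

(CaCO₃, CaO are pure solids — omitted from Q_c.)
Q_c = [CO₂] = 0.0183
ΔG = RT ln(Q_c/K_c) = (8.314 J mol⁻¹ K⁻¹)(1300 K) × ln(0.0183/0.157)
   = (10.81 kJ/mol)(-2.149) = -23.2 kJ/mol
ΔG < 0, so the forward reaction is spontaneous (proceeds forward).

ΔG = -23.2 kJ/mol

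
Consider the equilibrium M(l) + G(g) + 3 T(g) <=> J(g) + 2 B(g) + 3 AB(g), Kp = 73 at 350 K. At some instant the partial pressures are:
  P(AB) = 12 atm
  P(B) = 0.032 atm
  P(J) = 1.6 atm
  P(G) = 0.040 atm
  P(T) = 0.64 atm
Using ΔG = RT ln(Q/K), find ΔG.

ΔG = 3.81 kJ/mol

(M is a pure liquid — omitted from Qp.)
Qp = P(J)·P(B)²·P(AB)³ / (P(G)·P(T)³) = (1.6)·(0.032)²·(12)³ / ((0.040)·(0.64)³) = 270
ΔG = RT ln(Qp/Kp) = (8.314 J mol⁻¹ K⁻¹)(350 K) × ln(270/73)
   = (2.910 kJ/mol)(1.308) = 3.81 kJ/mol
ΔG > 0, so the forward reaction is non-spontaneous (proceeds in reverse).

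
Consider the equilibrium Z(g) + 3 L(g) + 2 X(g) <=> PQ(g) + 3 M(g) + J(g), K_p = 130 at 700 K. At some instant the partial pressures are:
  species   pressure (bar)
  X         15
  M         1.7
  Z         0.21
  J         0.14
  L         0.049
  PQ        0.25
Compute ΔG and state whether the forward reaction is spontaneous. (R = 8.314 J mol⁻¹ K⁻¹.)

Q_p = P(PQ)·P(M)³·P(J) / (P(Z)·P(L)³·P(X)²) = (0.25)·(1.7)³·(0.14) / ((0.21)·(0.049)³·(15)²) = 30.9
ΔG = RT ln(Q_p/K_p) = (8.314 J mol⁻¹ K⁻¹)(700 K) × ln(30.9/130)
   = (5.820 kJ/mol)(-1.437) = -8.36 kJ/mol
ΔG < 0, so the forward reaction is spontaneous (proceeds forward).

ΔG = -8.36 kJ/mol; the forward reaction is spontaneous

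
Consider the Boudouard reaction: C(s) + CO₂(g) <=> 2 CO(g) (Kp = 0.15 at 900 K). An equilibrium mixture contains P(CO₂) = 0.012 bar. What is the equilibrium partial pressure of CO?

(C is a pure solid — omitted from Kp.)
At equilibrium, Kp = P(CO)² / P(CO₂) = 0.15.
(P(CO))² / (0.012) = 0.15
P(CO)² = 0.00180 ⇒ P(CO) = 0.042 bar

P(CO) = 0.042 bar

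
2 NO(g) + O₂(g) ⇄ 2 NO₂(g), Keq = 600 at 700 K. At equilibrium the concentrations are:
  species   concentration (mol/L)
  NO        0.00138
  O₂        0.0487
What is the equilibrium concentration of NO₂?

At equilibrium, Keq = [NO₂]² / ([NO]²·[O₂]) = 600.
([NO₂])² / ((0.00138)²·(0.0487)) = 600
[NO₂]² = 5.56×10⁻⁵ ⇒ [NO₂] = 0.00746 mol/L

[NO₂] = 0.00746 mol/L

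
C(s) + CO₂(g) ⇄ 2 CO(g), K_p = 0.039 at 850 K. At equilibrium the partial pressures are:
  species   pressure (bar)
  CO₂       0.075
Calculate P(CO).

P(CO) = 0.054 bar

(C is a pure solid — omitted from K_p.)
At equilibrium, K_p = P(CO)² / P(CO₂) = 0.039.
(P(CO))² / (0.075) = 0.039
P(CO)² = 0.00292 ⇒ P(CO) = 0.054 bar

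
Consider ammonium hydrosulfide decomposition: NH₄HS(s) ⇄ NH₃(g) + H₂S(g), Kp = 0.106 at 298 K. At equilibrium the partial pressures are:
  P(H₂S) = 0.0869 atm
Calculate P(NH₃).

(NH₄HS is a pure solid — omitted from Kp.)
At equilibrium, Kp = P(NH₃)·P(H₂S) = 0.106.
(P(NH₃))·(0.0869) = 0.106
P(NH₃) = 1.22 atm

P(NH₃) = 1.22 atm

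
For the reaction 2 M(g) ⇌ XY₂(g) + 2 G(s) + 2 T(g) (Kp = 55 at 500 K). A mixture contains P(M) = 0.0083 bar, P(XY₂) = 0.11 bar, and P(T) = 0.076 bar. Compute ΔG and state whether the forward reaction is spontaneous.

ΔG = -7.42 kJ/mol; the forward reaction is spontaneous

(G is a pure solid — omitted from Qp.)
Qp = P(XY₂)·P(T)² / P(M)² = (0.11)·(0.076)² / (0.0083)² = 9.22
ΔG = RT ln(Qp/Kp) = (8.314 J mol⁻¹ K⁻¹)(500 K) × ln(9.22/55)
   = (4.157 kJ/mol)(-1.786) = -7.42 kJ/mol
ΔG < 0, so the forward reaction is spontaneous (proceeds forward).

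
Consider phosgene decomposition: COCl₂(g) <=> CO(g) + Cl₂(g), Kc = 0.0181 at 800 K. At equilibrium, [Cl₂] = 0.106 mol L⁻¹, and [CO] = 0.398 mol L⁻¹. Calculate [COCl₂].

At equilibrium, Kc = [CO]·[Cl₂] / [COCl₂] = 0.0181.
(0.398)·(0.106) / ([COCl₂]) = 0.0181
[COCl₂] = 2.33 mol L⁻¹

[COCl₂] = 2.33 mol L⁻¹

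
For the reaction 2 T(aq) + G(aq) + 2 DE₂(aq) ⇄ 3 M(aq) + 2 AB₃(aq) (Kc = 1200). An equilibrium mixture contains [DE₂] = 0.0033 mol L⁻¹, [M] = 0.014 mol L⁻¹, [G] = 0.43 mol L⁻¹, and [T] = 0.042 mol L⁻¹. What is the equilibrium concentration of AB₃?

At equilibrium, Kc = [M]³·[AB₃]² / ([T]²·[G]·[DE₂]²) = 1200.
(0.014)³·([AB₃])² / ((0.042)²·(0.43)·(0.0033)²) = 1200
[AB₃]² = 3.61 ⇒ [AB₃] = 1.9 mol L⁻¹

[AB₃] = 1.9 mol L⁻¹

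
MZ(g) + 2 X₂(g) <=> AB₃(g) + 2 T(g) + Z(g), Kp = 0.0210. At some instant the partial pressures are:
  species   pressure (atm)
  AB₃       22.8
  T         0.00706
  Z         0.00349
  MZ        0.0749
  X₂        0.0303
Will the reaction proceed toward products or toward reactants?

Qp = P(AB₃)·P(T)²·P(Z) / (P(MZ)·P(X₂)²) = (22.8)·(0.00706)²·(0.00349) / ((0.0749)·(0.0303)²) = 0.0577
Qp = 0.0577 > Kp = 0.0210, so the reverse reaction proceeds.

reverse (toward reactants)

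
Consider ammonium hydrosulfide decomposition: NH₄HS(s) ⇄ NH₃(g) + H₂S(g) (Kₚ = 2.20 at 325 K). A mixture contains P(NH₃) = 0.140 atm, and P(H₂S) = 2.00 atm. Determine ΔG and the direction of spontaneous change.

(NH₄HS is a pure solid — omitted from Qₚ.)
Qₚ = P(NH₃)·P(H₂S) = (0.140)·(2.00) = 0.280
ΔG = RT ln(Qₚ/Kₚ) = (8.314 J mol⁻¹ K⁻¹)(325 K) × ln(0.280/2.20)
   = (2.702 kJ/mol)(-2.061) = -5.57 kJ/mol
ΔG < 0, so the forward reaction is spontaneous (proceeds forward).

ΔG = -5.57 kJ/mol; the forward reaction is spontaneous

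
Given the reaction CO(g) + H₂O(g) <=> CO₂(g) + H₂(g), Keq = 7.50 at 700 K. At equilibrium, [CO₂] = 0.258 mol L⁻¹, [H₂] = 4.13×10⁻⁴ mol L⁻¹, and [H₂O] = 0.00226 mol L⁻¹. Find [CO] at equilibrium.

At equilibrium, Keq = [CO₂]·[H₂] / ([CO]·[H₂O]) = 7.50.
(0.258)·(4.13×10⁻⁴) / (([CO])·(0.00226)) = 7.50
[CO] = 0.00629 mol L⁻¹

[CO] = 0.00629 mol L⁻¹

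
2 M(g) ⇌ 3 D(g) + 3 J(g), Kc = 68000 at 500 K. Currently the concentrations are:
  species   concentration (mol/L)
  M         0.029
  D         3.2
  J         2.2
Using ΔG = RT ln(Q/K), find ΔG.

Qc = [D]³·[J]³ / [M]² = (3.2)³·(2.2)³ / (0.029)² = 4.15e5
ΔG = RT ln(Qc/Kc) = (8.314 J mol⁻¹ K⁻¹)(500 K) × ln(4.15e5/68000)
   = (4.157 kJ/mol)(1.809) = 7.52 kJ/mol
ΔG > 0, so the forward reaction is non-spontaneous (proceeds in reverse).

ΔG = 7.52 kJ/mol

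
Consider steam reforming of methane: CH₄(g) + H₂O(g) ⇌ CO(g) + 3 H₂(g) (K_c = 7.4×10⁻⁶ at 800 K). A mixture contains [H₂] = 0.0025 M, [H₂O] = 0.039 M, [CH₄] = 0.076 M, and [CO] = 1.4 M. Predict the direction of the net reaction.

Q_c = [CO]·[H₂]³ / ([CH₄]·[H₂O]) = (1.4)·(0.0025)³ / ((0.076)·(0.039)) = 7.4×10⁻⁶
Q_c = 7.4×10⁻⁶ = K_c, so the system is already at equilibrium.

no net change (already at equilibrium)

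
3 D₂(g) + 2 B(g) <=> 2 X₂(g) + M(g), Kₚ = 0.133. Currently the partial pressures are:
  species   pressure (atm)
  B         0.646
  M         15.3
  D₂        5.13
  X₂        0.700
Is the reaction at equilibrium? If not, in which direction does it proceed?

at equilibrium

Qₚ = P(X₂)²·P(M) / (P(D₂)³·P(B)²) = (0.700)²·(15.3) / ((5.13)³·(0.646)²) = 0.133
Qₚ = 0.133 = Kₚ, so the system is already at equilibrium.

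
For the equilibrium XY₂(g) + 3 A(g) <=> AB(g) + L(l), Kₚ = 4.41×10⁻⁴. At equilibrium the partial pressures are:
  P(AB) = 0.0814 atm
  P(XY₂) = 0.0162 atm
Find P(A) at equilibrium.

(L is a pure liquid — omitted from Kₚ.)
At equilibrium, Kₚ = P(AB) / (P(XY₂)·P(A)³) = 4.41×10⁻⁴.
(0.0814) / ((0.0162)·(P(A))³) = 4.41×10⁻⁴
P(A)³ = 11400 ⇒ P(A) = 22.5 atm

P(A) = 22.5 atm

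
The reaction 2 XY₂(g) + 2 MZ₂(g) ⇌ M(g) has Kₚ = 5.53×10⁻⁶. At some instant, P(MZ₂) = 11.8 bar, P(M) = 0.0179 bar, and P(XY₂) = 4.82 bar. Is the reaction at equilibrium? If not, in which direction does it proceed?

at equilibrium

Qₚ = P(M) / (P(XY₂)²·P(MZ₂)²) = (0.0179) / ((4.82)²·(11.8)²) = 5.53×10⁻⁶
Qₚ = 5.53×10⁻⁶ = Kₚ, so the system is already at equilibrium.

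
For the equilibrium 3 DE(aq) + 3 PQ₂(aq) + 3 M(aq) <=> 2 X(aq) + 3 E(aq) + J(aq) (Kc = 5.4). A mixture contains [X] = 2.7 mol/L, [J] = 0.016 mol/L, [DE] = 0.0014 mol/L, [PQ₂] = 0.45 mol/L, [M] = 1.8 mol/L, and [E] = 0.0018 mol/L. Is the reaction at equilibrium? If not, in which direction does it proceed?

Qc = [X]²·[E]³·[J] / ([DE]³·[PQ₂]³·[M]³) = (2.7)²·(0.0018)³·(0.016) / ((0.0014)³·(0.45)³·(1.8)³) = 0.47
Qc = 0.47 < Kc = 5.4, so the forward reaction proceeds.

to the right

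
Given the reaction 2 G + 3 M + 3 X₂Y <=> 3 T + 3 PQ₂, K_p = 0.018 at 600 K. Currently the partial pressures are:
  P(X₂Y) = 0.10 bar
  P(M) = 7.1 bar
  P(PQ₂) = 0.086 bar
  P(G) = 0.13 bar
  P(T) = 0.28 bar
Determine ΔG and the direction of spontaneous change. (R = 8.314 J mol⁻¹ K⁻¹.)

ΔG = -10.2 kJ/mol; the forward reaction is spontaneous

Q_p = P(T)³·P(PQ₂)³ / (P(G)²·P(M)³·P(X₂Y)³) = (0.28)³·(0.086)³ / ((0.13)²·(7.1)³·(0.10)³) = 0.00231
ΔG = RT ln(Q_p/K_p) = (8.314 J mol⁻¹ K⁻¹)(600 K) × ln(0.00231/0.018)
   = (4.988 kJ/mol)(-2.053) = -10.2 kJ/mol
ΔG < 0, so the forward reaction is spontaneous (proceeds forward).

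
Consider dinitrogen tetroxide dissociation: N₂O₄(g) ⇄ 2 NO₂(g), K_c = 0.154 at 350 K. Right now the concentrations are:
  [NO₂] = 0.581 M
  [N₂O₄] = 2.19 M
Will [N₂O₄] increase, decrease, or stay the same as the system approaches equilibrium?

Q_c = [NO₂]² / [N₂O₄] = (0.581)² / (2.19) = 0.154
Q_c = 0.154 = K_c; the system is at equilibrium.

stay the same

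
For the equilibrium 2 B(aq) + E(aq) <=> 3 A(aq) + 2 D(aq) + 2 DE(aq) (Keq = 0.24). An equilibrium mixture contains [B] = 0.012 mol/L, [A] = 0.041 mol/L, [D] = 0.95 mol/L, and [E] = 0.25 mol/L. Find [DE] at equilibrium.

[DE] = 0.37 mol/L

At equilibrium, Keq = [A]³·[D]²·[DE]² / ([B]²·[E]) = 0.24.
(0.041)³·(0.95)²·([DE])² / ((0.012)²·(0.25)) = 0.24
[DE]² = 0.139 ⇒ [DE] = 0.37 mol/L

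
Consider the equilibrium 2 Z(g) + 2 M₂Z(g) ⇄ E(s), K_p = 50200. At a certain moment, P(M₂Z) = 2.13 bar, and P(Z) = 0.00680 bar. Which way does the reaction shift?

(E is a pure solid — omitted from Q_p.)
Q_p = 1 / (P(Z)²·P(M₂Z)²) = 1 / ((0.00680)²·(2.13)²) = 4770
Q_p = 4770 < K_p = 50200, so the forward reaction proceeds.

forward (toward products)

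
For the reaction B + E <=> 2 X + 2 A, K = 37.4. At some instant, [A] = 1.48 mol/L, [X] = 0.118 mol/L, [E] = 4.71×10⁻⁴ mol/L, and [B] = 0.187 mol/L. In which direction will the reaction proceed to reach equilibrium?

Q = [X]²·[A]² / ([B]·[E]) = (0.118)²·(1.48)² / ((0.187)·(4.71×10⁻⁴)) = 346
Q = 346 > K = 37.4, so the reverse reaction proceeds.

reverse (toward reactants)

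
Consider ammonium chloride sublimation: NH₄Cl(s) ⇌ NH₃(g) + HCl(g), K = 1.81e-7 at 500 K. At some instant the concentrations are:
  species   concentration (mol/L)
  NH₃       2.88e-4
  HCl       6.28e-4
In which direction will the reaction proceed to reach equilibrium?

no net change (already at equilibrium)

(NH₄Cl is a pure solid — omitted from Q.)
Q = [NH₃]·[HCl] = (2.88e-4)·(6.28e-4) = 1.81e-7
Q = 1.81e-7 = K, so the system is already at equilibrium.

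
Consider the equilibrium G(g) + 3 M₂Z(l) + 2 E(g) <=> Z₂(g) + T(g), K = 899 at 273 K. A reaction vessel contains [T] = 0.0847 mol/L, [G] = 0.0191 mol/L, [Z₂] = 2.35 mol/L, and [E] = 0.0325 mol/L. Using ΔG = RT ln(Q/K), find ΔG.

(M₂Z is a pure liquid — omitted from Q.)
Q = [Z₂]·[T] / ([G]·[E]²) = (2.35)·(0.0847) / ((0.0191)·(0.0325)²) = 9870
ΔG = RT ln(Q/K) = (8.314 J mol⁻¹ K⁻¹)(273 K) × ln(9870/899)
   = (2.270 kJ/mol)(2.396) = 5.44 kJ/mol
ΔG > 0, so the forward reaction is non-spontaneous (proceeds in reverse).

ΔG = 5.44 kJ/mol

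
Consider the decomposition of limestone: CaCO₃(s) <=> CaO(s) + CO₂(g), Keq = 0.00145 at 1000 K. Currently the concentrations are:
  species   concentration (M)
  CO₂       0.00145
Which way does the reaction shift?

(CaCO₃, CaO are pure solids — omitted from Q.)
Q = [CO₂] = 0.00145
Q = 0.00145 = Keq, so the system is already at equilibrium.

at equilibrium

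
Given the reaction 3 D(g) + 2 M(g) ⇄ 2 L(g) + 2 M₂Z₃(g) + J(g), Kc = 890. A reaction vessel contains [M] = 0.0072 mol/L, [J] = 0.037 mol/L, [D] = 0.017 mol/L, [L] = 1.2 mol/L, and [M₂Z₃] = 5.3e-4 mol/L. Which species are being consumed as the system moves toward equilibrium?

Qc = [L]²·[M₂Z₃]²·[J] / ([D]³·[M]²) = (1.2)²·(5.3e-4)²·(0.037) / ((0.017)³·(0.0072)²) = 59
Qc = 59 < Kc = 890: net forward reaction.

D, M (reactants)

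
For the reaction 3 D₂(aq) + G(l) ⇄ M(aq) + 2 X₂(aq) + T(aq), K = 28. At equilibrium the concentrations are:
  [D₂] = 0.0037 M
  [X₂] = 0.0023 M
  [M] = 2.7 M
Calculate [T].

(G is a pure liquid — omitted from K.)
At equilibrium, K = [M]·[X₂]²·[T] / [D₂]³ = 28.
(2.7)·(0.0023)²·([T]) / (0.0037)³ = 28
[T] = 0.0993 = 0.099 M

[T] = 0.099 M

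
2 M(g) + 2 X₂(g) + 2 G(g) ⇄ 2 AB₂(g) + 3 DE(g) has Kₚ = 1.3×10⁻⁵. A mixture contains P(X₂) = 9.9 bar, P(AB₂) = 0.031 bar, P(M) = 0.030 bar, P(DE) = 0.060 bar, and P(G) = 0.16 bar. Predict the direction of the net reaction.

to the left

Qₚ = P(AB₂)²·P(DE)³ / (P(M)²·P(X₂)²·P(G)²) = (0.031)²·(0.060)³ / ((0.030)²·(9.9)²·(0.16)²) = 9.2×10⁻⁵
Qₚ = 9.2×10⁻⁵ > Kₚ = 1.3×10⁻⁵, so the reverse reaction proceeds.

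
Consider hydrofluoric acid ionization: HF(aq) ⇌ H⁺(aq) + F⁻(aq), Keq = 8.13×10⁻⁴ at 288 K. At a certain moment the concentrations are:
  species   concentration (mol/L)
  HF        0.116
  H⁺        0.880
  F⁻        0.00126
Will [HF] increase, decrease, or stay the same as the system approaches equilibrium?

increase

Q = [H⁺]·[F⁻] / [HF] = (0.880)·(0.00126) / (0.116) = 0.00956
Q = 0.00956 > Keq = 8.13×10⁻⁴: net reverse reaction.
HF is a reactant, so it increases.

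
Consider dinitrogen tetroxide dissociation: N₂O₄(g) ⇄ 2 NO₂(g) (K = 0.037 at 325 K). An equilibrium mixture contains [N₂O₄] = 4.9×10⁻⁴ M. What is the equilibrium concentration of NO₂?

[NO₂] = 0.0043 M

At equilibrium, K = [NO₂]² / [N₂O₄] = 0.037.
([NO₂])² / (4.9×10⁻⁴) = 0.037
[NO₂]² = 1.81×10⁻⁵ ⇒ [NO₂] = 0.0043 M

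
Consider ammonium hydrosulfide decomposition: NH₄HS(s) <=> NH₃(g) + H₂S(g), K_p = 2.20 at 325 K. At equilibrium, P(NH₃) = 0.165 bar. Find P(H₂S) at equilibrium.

P(H₂S) = 13.3 bar

(NH₄HS is a pure solid — omitted from K_p.)
At equilibrium, K_p = P(NH₃)·P(H₂S) = 2.20.
(0.165)·(P(H₂S)) = 2.20
P(H₂S) = 13.3 bar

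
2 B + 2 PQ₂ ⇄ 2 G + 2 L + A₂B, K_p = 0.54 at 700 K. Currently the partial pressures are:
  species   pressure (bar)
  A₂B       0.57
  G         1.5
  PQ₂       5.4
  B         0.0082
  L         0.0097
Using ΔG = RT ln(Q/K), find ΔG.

ΔG = -12.6 kJ/mol

Q_p = P(G)²·P(L)²·P(A₂B) / (P(B)²·P(PQ₂)²) = (1.5)²·(0.0097)²·(0.57) / ((0.0082)²·(5.4)²) = 0.0615
ΔG = RT ln(Q_p/K_p) = (8.314 J mol⁻¹ K⁻¹)(700 K) × ln(0.0615/0.54)
   = (5.820 kJ/mol)(-2.173) = -12.6 kJ/mol
ΔG < 0, so the forward reaction is spontaneous (proceeds forward).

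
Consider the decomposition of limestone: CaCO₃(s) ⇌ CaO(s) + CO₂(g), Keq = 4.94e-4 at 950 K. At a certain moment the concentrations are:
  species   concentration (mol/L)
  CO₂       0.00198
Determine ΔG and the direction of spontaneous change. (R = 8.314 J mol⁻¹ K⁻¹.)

ΔG = 11.0 kJ/mol; the forward reaction is non-spontaneous

(CaCO₃, CaO are pure solids — omitted from Q.)
Q = [CO₂] = 0.00198
ΔG = RT ln(Q/Keq) = (8.314 J mol⁻¹ K⁻¹)(950 K) × ln(0.00198/4.94e-4)
   = (7.898 kJ/mol)(1.388) = 11.0 kJ/mol
ΔG > 0, so the forward reaction is non-spontaneous (proceeds in reverse).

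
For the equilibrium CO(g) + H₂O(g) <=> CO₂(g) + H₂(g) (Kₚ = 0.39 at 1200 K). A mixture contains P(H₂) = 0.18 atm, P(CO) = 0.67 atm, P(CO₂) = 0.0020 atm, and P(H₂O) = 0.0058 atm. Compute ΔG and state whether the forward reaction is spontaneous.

ΔG = -14.3 kJ/mol; the forward reaction is spontaneous

Qₚ = P(CO₂)·P(H₂) / (P(CO)·P(H₂O)) = (0.0020)·(0.18) / ((0.67)·(0.0058)) = 0.0926
ΔG = RT ln(Qₚ/Kₚ) = (8.314 J mol⁻¹ K⁻¹)(1200 K) × ln(0.0926/0.39)
   = (9.977 kJ/mol)(-1.438) = -14.3 kJ/mol
ΔG < 0, so the forward reaction is spontaneous (proceeds forward).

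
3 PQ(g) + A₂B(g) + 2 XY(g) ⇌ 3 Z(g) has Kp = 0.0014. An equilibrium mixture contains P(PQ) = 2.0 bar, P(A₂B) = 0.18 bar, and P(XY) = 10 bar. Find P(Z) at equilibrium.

P(Z) = 0.59 bar

At equilibrium, Kp = P(Z)³ / (P(PQ)³·P(A₂B)·P(XY)²) = 0.0014.
(P(Z))³ / ((2.0)³·(0.18)·(10)²) = 0.0014
P(Z)³ = 0.202 ⇒ P(Z) = 0.59 bar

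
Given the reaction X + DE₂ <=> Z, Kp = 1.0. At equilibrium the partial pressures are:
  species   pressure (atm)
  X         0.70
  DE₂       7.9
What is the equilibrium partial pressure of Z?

At equilibrium, Kp = P(Z) / (P(X)·P(DE₂)) = 1.0.
(P(Z)) / ((0.70)·(7.9)) = 1.0
P(Z) = 5.53 = 5.5 atm

P(Z) = 5.5 atm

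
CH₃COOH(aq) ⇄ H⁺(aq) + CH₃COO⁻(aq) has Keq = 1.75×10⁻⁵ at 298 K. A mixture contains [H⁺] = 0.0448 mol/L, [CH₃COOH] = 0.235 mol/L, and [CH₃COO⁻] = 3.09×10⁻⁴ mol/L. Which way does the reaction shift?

Q = [H⁺]·[CH₃COO⁻] / [CH₃COOH] = (0.0448)·(3.09×10⁻⁴) / (0.235) = 5.89×10⁻⁵
Q = 5.89×10⁻⁵ > Keq = 1.75×10⁻⁵, so the reverse reaction proceeds.

reverse (toward reactants)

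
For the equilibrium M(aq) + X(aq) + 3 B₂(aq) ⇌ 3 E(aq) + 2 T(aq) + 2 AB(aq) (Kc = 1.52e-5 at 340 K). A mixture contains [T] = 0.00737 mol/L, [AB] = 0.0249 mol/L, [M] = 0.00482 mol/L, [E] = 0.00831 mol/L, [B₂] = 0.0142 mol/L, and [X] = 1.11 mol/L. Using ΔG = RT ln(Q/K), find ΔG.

ΔG = -7.04 kJ/mol

Qc = [E]³·[T]²·[AB]² / ([M]·[X]·[B₂]³) = (0.00831)³·(0.00737)²·(0.0249)² / ((0.00482)·(1.11)·(0.0142)³) = 1.26e-6
ΔG = RT ln(Qc/Kc) = (8.314 J mol⁻¹ K⁻¹)(340 K) × ln(1.26e-6/1.52e-5)
   = (2.827 kJ/mol)(-2.490) = -7.04 kJ/mol
ΔG < 0, so the forward reaction is spontaneous (proceeds forward).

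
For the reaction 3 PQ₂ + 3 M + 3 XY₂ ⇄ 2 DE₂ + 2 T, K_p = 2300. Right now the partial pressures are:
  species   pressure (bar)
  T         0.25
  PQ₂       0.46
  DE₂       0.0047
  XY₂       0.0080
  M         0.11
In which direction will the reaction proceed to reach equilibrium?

Q_p = P(DE₂)²·P(T)² / (P(PQ₂)³·P(M)³·P(XY₂)³) = (0.0047)²·(0.25)² / ((0.46)³·(0.11)³·(0.0080)³) = 21000
Q_p = 21000 > K_p = 2300, so the reverse reaction proceeds.

in the reverse direction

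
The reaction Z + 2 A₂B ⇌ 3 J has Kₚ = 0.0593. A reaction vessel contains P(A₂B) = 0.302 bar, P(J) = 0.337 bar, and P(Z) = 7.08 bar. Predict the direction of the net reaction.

no net change (already at equilibrium)

Qₚ = P(J)³ / (P(Z)·P(A₂B)²) = (0.337)³ / ((7.08)·(0.302)²) = 0.0593
Qₚ = 0.0593 = Kₚ, so the system is already at equilibrium.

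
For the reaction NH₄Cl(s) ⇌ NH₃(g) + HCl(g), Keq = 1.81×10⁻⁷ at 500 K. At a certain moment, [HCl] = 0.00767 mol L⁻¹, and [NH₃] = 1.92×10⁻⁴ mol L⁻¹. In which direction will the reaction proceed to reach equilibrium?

(NH₄Cl is a pure solid — omitted from Q.)
Q = [NH₃]·[HCl] = (1.92×10⁻⁴)·(0.00767) = 1.47×10⁻⁶
Q = 1.47×10⁻⁶ > Keq = 1.81×10⁻⁷, so the reverse reaction proceeds.

reverse (toward reactants)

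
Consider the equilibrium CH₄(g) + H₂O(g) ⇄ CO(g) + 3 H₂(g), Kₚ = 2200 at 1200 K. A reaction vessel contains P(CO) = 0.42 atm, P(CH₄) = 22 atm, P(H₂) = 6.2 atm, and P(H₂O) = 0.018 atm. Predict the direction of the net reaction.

Qₚ = P(CO)·P(H₂)³ / (P(CH₄)·P(H₂O)) = (0.42)·(6.2)³ / ((22)·(0.018)) = 250
Qₚ = 250 < Kₚ = 2200, so the forward reaction proceeds.

toward products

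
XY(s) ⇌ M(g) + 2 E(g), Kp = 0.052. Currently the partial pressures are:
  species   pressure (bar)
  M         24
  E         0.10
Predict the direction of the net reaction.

(XY is a pure solid — omitted from Qp.)
Qp = P(M)·P(E)² = (24)·(0.10)² = 0.24
Qp = 0.24 > Kp = 0.052, so the reverse reaction proceeds.

toward reactants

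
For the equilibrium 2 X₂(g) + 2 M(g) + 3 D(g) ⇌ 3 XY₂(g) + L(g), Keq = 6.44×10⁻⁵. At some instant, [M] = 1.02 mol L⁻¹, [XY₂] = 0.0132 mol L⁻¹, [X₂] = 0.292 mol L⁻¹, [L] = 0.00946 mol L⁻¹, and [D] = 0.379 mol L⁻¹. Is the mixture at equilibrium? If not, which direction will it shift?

no; Q < K, reaction proceeds forward

Q = [XY₂]³·[L] / ([X₂]²·[M]²·[D]³) = (0.0132)³·(0.00946) / ((0.292)²·(1.02)²·(0.379)³) = 4.51×10⁻⁶
Q = 4.51×10⁻⁶ < Keq = 6.44×10⁻⁵: net forward reaction.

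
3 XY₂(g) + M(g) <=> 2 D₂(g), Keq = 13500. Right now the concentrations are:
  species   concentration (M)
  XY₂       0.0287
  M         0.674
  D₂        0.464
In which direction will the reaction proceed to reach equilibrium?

at equilibrium

Q = [D₂]² / ([XY₂]³·[M]) = (0.464)² / ((0.0287)³·(0.674)) = 13500
Q = 13500 = Keq, so the system is already at equilibrium.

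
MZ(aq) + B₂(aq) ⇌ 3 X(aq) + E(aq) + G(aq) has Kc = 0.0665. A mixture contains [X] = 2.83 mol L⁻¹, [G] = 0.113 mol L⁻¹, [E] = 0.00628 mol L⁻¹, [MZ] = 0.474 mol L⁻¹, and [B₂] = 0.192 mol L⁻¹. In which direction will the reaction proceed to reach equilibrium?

Qc = [X]³·[E]·[G] / ([MZ]·[B₂]) = (2.83)³·(0.00628)·(0.113) / ((0.474)·(0.192)) = 0.177
Qc = 0.177 > Kc = 0.0665, so the reverse reaction proceeds.

in the reverse direction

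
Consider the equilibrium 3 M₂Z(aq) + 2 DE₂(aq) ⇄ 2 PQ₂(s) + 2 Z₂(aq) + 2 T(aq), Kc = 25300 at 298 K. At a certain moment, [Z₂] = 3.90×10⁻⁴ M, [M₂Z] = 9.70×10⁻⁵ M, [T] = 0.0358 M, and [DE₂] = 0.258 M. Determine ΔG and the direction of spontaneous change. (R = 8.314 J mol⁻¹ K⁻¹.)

(PQ₂ is a pure solid — omitted from Qc.)
Qc = [Z₂]²·[T]² / ([M₂Z]³·[DE₂]²) = (3.90×10⁻⁴)²·(0.0358)² / ((9.70×10⁻⁵)³·(0.258)²) = 3210
ΔG = RT ln(Qc/Kc) = (8.314 J mol⁻¹ K⁻¹)(298 K) × ln(3210/25300)
   = (2.478 kJ/mol)(-2.065) = -5.12 kJ/mol
ΔG < 0, so the forward reaction is spontaneous (proceeds forward).

ΔG = -5.12 kJ/mol; the forward reaction is spontaneous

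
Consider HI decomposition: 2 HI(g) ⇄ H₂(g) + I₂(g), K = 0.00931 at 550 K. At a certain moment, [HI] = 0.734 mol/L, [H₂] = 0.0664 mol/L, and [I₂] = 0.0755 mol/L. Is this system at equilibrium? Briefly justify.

yes, at equilibrium

Q = [H₂]·[I₂] / [HI]² = (0.0664)·(0.0755) / (0.734)² = 0.00931
Q = 0.00931 = K; the system is at equilibrium.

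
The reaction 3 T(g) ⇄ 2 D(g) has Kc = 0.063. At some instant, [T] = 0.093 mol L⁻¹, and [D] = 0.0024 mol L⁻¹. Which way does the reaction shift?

to the right

Qc = [D]² / [T]³ = (0.0024)² / (0.093)³ = 0.0072
Qc = 0.0072 < Kc = 0.063, so the forward reaction proceeds.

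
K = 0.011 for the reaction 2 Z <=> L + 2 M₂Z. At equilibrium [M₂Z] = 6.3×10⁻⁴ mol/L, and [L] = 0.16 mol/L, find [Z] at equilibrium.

[Z] = 0.0024 mol/L

At equilibrium, K = [L]·[M₂Z]² / [Z]² = 0.011.
(0.16)·(6.3×10⁻⁴)² / ([Z])² = 0.011
[Z]² = 5.77×10⁻⁶ ⇒ [Z] = 0.0024 mol/L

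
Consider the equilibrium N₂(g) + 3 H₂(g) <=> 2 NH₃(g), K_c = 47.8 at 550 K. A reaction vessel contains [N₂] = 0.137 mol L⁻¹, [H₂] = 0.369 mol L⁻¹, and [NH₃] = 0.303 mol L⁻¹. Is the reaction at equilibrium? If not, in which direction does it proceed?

Q_c = [NH₃]² / ([N₂]·[H₂]³) = (0.303)² / ((0.137)·(0.369)³) = 13.3
Q_c = 13.3 < K_c = 47.8, so the forward reaction proceeds.

toward products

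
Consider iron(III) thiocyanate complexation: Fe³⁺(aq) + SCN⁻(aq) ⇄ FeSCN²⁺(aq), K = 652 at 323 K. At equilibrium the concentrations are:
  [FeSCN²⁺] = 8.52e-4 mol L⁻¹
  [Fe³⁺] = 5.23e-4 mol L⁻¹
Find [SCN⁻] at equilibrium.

At equilibrium, K = [FeSCN²⁺] / ([Fe³⁺]·[SCN⁻]) = 652.
(8.52e-4) / ((5.23e-4)·([SCN⁻])) = 652
[SCN⁻] = 0.00250 mol L⁻¹

[SCN⁻] = 0.00250 mol L⁻¹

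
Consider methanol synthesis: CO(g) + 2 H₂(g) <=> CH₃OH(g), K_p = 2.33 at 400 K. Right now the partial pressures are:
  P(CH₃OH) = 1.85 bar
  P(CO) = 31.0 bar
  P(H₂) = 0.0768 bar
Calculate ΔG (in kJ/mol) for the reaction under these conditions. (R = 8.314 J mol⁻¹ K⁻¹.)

ΔG = 4.88 kJ/mol

Q_p = P(CH₃OH) / (P(CO)·P(H₂)²) = (1.85) / ((31.0)·(0.0768)²) = 10.1
ΔG = RT ln(Q_p/K_p) = (8.314 J mol⁻¹ K⁻¹)(400 K) × ln(10.1/2.33)
   = (3.326 kJ/mol)(1.467) = 4.88 kJ/mol
ΔG > 0, so the forward reaction is non-spontaneous (proceeds in reverse).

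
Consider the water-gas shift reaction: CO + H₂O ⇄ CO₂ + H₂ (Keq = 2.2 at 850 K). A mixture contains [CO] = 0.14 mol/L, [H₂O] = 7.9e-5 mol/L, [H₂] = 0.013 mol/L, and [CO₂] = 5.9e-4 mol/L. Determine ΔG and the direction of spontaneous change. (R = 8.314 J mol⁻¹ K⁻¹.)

Q = [CO₂]·[H₂] / ([CO]·[H₂O]) = (5.9e-4)·(0.013) / ((0.14)·(7.9e-5)) = 0.693
ΔG = RT ln(Q/Keq) = (8.314 J mol⁻¹ K⁻¹)(850 K) × ln(0.693/2.2)
   = (7.067 kJ/mol)(-1.155) = -8.16 kJ/mol
ΔG < 0, so the forward reaction is spontaneous (proceeds forward).

ΔG = -8.16 kJ/mol; the forward reaction is spontaneous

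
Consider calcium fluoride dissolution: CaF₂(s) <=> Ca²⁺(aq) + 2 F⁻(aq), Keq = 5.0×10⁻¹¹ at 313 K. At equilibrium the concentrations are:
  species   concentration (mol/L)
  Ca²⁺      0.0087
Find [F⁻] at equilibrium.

(CaF₂ is a pure solid — omitted from Keq.)
At equilibrium, Keq = [Ca²⁺]·[F⁻]² = 5.0×10⁻¹¹.
(0.0087)·([F⁻])² = 5.0×10⁻¹¹
[F⁻]² = 5.75×10⁻⁹ ⇒ [F⁻] = 7.6×10⁻⁵ mol/L

[F⁻] = 7.6×10⁻⁵ mol/L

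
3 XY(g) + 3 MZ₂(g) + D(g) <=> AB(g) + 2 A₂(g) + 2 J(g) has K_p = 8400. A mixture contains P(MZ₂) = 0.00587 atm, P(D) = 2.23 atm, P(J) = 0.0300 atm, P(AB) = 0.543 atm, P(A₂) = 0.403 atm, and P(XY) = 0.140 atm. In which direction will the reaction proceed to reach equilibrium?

Q_p = P(AB)·P(A₂)²·P(J)² / (P(XY)³·P(MZ₂)³·P(D)) = (0.543)·(0.403)²·(0.0300)² / ((0.140)³·(0.00587)³·(2.23)) = 64100
Q_p = 64100 > K_p = 8400, so the reverse reaction proceeds.

reverse (toward reactants)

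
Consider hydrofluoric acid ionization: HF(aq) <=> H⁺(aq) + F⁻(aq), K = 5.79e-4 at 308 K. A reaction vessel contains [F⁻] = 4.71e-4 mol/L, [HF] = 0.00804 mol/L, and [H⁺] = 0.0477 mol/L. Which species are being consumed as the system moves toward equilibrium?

H⁺, F⁻ (products)

Q = [H⁺]·[F⁻] / [HF] = (0.0477)·(4.71e-4) / (0.00804) = 0.00279
Q = 0.00279 > K = 5.79e-4: net reverse reaction.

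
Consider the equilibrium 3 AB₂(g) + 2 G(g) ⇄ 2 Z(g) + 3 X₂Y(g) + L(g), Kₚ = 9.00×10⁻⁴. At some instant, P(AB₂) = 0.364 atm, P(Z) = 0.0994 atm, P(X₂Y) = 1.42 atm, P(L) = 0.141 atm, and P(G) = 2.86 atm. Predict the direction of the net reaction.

to the left

Qₚ = P(Z)²·P(X₂Y)³·P(L) / (P(AB₂)³·P(G)²) = (0.0994)²·(1.42)³·(0.141) / ((0.364)³·(2.86)²) = 0.0101
Qₚ = 0.0101 > Kₚ = 9.00×10⁻⁴, so the reverse reaction proceeds.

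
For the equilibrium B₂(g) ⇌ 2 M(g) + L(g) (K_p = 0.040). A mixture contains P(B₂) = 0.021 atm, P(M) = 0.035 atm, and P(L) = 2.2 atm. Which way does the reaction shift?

in the reverse direction

Q_p = P(M)²·P(L) / P(B₂) = (0.035)²·(2.2) / (0.021) = 0.13
Q_p = 0.13 > K_p = 0.040, so the reverse reaction proceeds.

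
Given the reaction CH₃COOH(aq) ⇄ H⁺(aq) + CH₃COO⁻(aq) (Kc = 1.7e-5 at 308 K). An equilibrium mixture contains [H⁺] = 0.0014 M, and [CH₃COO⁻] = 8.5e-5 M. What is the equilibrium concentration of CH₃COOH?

[CH₃COOH] = 0.0070 M

At equilibrium, Kc = [H⁺]·[CH₃COO⁻] / [CH₃COOH] = 1.7e-5.
(0.0014)·(8.5e-5) / ([CH₃COOH]) = 1.7e-5
[CH₃COOH] = 0.00700 = 0.0070 M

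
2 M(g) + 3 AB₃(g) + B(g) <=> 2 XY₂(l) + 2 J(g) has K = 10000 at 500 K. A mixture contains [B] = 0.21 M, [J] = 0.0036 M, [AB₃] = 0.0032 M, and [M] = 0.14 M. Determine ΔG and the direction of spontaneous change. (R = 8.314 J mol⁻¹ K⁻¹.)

(XY₂ is a pure liquid — omitted from Q.)
Q = [J]² / ([M]²·[AB₃]³·[B]) = (0.0036)² / ((0.14)²·(0.0032)³·(0.21)) = 96100
ΔG = RT ln(Q/K) = (8.314 J mol⁻¹ K⁻¹)(500 K) × ln(96100/10000)
   = (4.157 kJ/mol)(2.263) = 9.41 kJ/mol
ΔG > 0, so the forward reaction is non-spontaneous (proceeds in reverse).

ΔG = 9.41 kJ/mol; the forward reaction is non-spontaneous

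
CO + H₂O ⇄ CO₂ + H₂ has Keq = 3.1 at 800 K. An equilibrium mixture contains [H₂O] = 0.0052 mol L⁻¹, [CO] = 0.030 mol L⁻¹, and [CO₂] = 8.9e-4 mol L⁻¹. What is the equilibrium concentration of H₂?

At equilibrium, Keq = [CO₂]·[H₂] / ([CO]·[H₂O]) = 3.1.
(8.9e-4)·([H₂]) / ((0.030)·(0.0052)) = 3.1
[H₂] = 0.543 = 0.54 mol L⁻¹

[H₂] = 0.54 mol L⁻¹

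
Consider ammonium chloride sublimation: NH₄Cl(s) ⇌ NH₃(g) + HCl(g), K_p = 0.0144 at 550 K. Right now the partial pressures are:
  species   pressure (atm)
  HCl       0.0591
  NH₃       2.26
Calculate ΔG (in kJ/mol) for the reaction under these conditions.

ΔG = 10.2 kJ/mol

(NH₄Cl is a pure solid — omitted from Q_p.)
Q_p = P(NH₃)·P(HCl) = (2.26)·(0.0591) = 0.134
ΔG = RT ln(Q_p/K_p) = (8.314 J mol⁻¹ K⁻¹)(550 K) × ln(0.134/0.0144)
   = (4.573 kJ/mol)(2.231) = 10.2 kJ/mol
ΔG > 0, so the forward reaction is non-spontaneous (proceeds in reverse).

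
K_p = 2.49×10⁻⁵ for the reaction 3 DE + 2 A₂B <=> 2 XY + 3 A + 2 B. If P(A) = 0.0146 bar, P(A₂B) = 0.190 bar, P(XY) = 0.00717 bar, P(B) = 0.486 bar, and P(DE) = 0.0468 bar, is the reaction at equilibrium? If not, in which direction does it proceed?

toward products

Q_p = P(XY)²·P(A)³·P(B)² / (P(DE)³·P(A₂B)²) = (0.00717)²·(0.0146)³·(0.486)² / ((0.0468)³·(0.190)²) = 1.02×10⁻⁵
Q_p = 1.02×10⁻⁵ < K_p = 2.49×10⁻⁵, so the forward reaction proceeds.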